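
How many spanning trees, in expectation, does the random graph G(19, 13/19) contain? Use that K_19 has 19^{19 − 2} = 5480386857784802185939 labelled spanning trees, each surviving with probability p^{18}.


K_19 has 19^{19 − 2} = 5480386857784802185939 labelled spanning trees.
For each such spanning tree H, let X_H = 1 if all 18 edges of H are present in G. Then P[X_H = 1] = p^{18} = (13/19)^{18} = 112455406951957393129/104127350297911241532841.
By linearity: E[X] = Σ_H E[X_H] = 5480386857784802185939 · p^{18} = 5480386857784802185939 · 112455406951957393129/104127350297911241532841 = 112455406951957393129/19.
Numerically: E[X] ≈ 5.9187e+18.

E[X] = 5480386857784802185939 · (13/19)^{18} = 112455406951957393129/19 ≈ 5.9187e+18.


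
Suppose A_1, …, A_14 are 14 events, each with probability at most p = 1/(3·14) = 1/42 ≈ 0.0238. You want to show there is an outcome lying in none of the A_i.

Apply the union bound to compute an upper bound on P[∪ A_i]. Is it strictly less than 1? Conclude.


Union bound: P[∪_{i=1}^{14} A_i] ≤ Σ_i P[A_i] ≤ 14·p = 14·(1/42) = 1/3.
Numerically: 1/3 ≈ 0.3333.
Is 1/3 < 1? YES.
Since P[∪ A_i] ≤ 1/3 < 1, the complement has P[∩ A_i^c] ≥ 1 − 1/3 = 2/3 > 0, so some outcome avoids every A_i.

14·p = 1/3 ≈ 0.3333; existence CERTIFIED by the union bound.


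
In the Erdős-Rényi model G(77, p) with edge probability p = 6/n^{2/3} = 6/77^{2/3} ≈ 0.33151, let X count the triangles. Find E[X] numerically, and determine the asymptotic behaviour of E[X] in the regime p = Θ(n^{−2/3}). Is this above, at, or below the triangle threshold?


Number of potential triangles: C(77, 3) = 73150.
Each occurs with probability p³ ≈ (0.33151)³ ≈ 3.6431101e-02.
By linearity: E[X] = C(77, 3)·p³ ≈ 73150 · 3.6431101e-02 ≈ 2664.93506.
Since α = 2/3 < 1, p = c/n^{2/3} ≫ 1/n is above the triangle threshold p ~ 1/n. Asymptotically E[X] ~ (c³/6)·n^{3(1−α)} = (6³/6)·n^{1} → ∞; triangles are abundant w.h.p.

E[X] ≈ 2664.93506; in regime p = Θ(1/n^{2/3}) E[X] diverges (above the triangle threshold p ~ 1/n).


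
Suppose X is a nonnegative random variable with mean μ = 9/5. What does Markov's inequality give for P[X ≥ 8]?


μ = E[X] = 9/5, a = 8.
Markov: P[X ≥ 8] ≤ μ/a = (9/5)/8 = 9/40.
Numerically: ≈ 0.225.
(Since a = 8 > μ = 1.800, the bound 9/40 is < 1 and informative.)

P[X ≥ 8] ≤ 9/40 ≈ 0.225.


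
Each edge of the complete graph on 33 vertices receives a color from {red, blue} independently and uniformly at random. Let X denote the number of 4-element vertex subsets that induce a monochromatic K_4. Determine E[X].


Let X = Σ_S X_S over the C(33, 4) = 40920 subsets S of size 4, where X_S = 1 if the K_4 on S is monochromatic.
For a fixed S, the K_4 on S has C(4, 2) = 6 edges. P[all 6 edges red] = (1/2)^6, and likewise for blue, so P[monochromatic] = 2·(1/2)^6 = 2^{1 − 6} = 1/32.
By linearity: E[X] = C(33, 4) · 2^{1 − 6} = 40920 · 1/32 = 5115/4.
Numerically: E[X] ≈ 1278.750000.

E[X] = C(33,4)·2^(1−C(4,2)) = 5115/4 ≈ 1278.750000.


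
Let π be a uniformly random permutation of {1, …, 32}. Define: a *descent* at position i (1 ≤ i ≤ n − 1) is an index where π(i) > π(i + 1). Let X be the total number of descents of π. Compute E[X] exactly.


Write X = Σ X_I over i = 1, …, 31, with X_I the indicator of one descent.
There are 31 indicators.
For each fixed i, the pair (π(i), π(i+1)) is a uniformly random ordered pair of distinct values from {1, …, 32}; by symmetry P[π(i) > π(i+1)] = 1/2.
By linearity: E[X] = 31 · (1/2) = (32 − 1) · (1/2) = 31/2 ≈ 15.50000.

E[X] = 31/2 = 15.50000.


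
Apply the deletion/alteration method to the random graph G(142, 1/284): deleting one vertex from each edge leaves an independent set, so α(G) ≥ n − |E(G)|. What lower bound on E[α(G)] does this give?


E[|E(G)|] = C(142, 2)·p = 10011 · (1/284) = 141/4.
E[α(G)] ≥ n − E[|E(G)|] = 142 − 141/4 = 427/4.
Numerically: ≈ 106.750000.
(This is only a lower bound; the true E[α(G)] may be larger.)

E[α(G)] ≥ 427/4 ≈ 106.750000.


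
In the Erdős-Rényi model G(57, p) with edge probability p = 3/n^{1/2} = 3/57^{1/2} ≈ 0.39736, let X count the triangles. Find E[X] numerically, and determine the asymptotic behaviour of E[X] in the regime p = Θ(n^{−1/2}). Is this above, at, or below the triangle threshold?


Number of potential triangles: C(57, 3) = 29260.
Each occurs with probability p³ ≈ (0.39736)³ ≈ 6.2741006e-02.
By linearity: E[X] = C(57, 3)·p³ ≈ 29260 · 6.2741006e-02 ≈ 1835.80185.
Since α = 1/2 < 1, p = c/n^{1/2} ≫ 1/n is above the triangle threshold p ~ 1/n. Asymptotically E[X] ~ (c³/6)·n^{3(1−α)} = (3³/6)·n^{1.5} → ∞; triangles are abundant w.h.p.

E[X] ≈ 1835.80185; in regime p = Θ(1/n^{1/2}) E[X] diverges (above the triangle threshold p ~ 1/n).


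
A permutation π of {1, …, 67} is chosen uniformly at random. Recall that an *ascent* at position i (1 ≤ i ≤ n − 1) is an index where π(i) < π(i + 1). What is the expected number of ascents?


Write X = Σ X_I over i = 1, …, 66, with X_I the indicator of one ascent.
There are 66 indicators.
For each fixed i, the pair (π(i), π(i+1)) is a uniformly random ordered pair of distinct values from {1, …, 67}; by symmetry P[π(i) < π(i+1)] = 1/2.
By linearity: E[X] = 66 · (1/2) = (67 − 1) · (1/2) = 33 ≈ 33.000000.

E[X] = 33 = 33.000000.


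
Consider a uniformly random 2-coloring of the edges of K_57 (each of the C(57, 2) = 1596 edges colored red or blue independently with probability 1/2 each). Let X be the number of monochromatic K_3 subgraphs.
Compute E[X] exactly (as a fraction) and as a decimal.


Let X = Σ_S X_S over the C(57, 3) = 29260 subsets S of size 3, where X_S = 1 if the K_3 on S is monochromatic.
For a fixed S, the K_3 on S has C(3, 2) = 3 edges. P[all 3 edges red] = (1/2)^3, and likewise for blue, so P[monochromatic] = 2·(1/2)^3 = 2^{1 − 3} = 1/4.
By linearity: E[X] = C(57, 3) · 2^{1 − 3} = 29260 · 1/4 = 7315.
Numerically: E[X] ≈ 7315.0000.

E[X] = C(57,3)·2^(1−C(3,2)) = 7315 ≈ 7315.0000.


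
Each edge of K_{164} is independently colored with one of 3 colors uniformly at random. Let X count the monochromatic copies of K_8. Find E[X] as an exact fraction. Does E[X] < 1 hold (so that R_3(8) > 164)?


E[X] = C(164, 8) · 3^{1 − 28} = 10912535409348 · 3^{−27} = 10912535409348/7625597484987.
As a reduced fraction: E[X] = 404167978124/282429536481 ≈ 1.43104.
Is E[X] < 1? NO.
Since E[X] ≥ 1, the first-moment bound is inconclusive at n = 164; it does NOT by itself certify R_3(8) > 164.

E[X] = 404167978124/282429536481 ≈ 1.43104; E[X] ≥ 1; first-moment method inconclusive here.


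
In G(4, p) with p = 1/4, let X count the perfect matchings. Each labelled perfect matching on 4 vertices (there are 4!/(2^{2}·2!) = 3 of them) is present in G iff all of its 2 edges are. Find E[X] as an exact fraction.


K_4 has 4!/(2^{2}·2!) = 3 labelled perfect matchings.
For each such perfect matching H, let X_H = 1 if all 2 edges of H are present in G. Then P[X_H = 1] = p^{2} = (1/4)^{2} = 1/16.
Summing the indicators: E[X] = Σ_H E[X_H] = 3 · p^{2} = 3 · 1/16 = 3/16.
Numerically: E[X] ≈ 0.1875.

E[X] = 3 · (1/4)^{2} = 3/16 ≈ 0.1875.


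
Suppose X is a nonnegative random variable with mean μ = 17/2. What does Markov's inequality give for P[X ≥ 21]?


μ = E[X] = 17/2, a = 21.
Markov: P[X ≥ 21] ≤ μ/a = (17/2)/21 = 17/42.
Numerically: ≈ 0.404762.
(Since a = 21 > μ = 8.500000, the bound 17/42 is < 1 and informative.)

P[X ≥ 21] ≤ 17/42 ≈ 0.404762.


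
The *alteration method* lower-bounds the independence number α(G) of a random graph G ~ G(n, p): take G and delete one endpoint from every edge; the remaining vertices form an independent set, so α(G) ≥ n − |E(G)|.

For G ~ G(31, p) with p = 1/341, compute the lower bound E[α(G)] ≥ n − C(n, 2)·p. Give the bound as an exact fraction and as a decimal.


E[|E(G)|] = C(31, 2)·p = 465 · (1/341) = 15/11.
E[α(G)] ≥ n − E[|E(G)|] = 31 − 15/11 = 326/11.
Numerically: ≈ 29.6364.
(This is only a lower bound; the true E[α(G)] may be larger.)

E[α(G)] ≥ 326/11 ≈ 29.6364.


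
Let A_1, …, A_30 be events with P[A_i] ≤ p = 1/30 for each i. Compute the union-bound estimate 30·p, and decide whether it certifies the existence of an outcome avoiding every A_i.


Union bound: P[∪_{i=1}^{30} A_i] ≤ Σ_i P[A_i] ≤ 30·p = 30·(1/30) = 1.
Numerically: 1 ≈ 1.000000.
Is 1 < 1? NO.
Since the bound 1 is ≥ 1, the union bound is uninformative here; it does NOT by itself certify existence.

30·p = 1 ≈ 1.000000; existence NOT certified by the union bound.


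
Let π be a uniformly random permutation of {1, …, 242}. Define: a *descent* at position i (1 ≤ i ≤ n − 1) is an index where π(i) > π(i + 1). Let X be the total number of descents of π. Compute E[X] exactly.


Write X = Σ X_I over i = 1, …, 241, with X_I the indicator of one descent.
There are 241 indicators.
For each fixed i, the pair (π(i), π(i+1)) is a uniformly random ordered pair of distinct values from {1, …, 242}; by symmetry P[π(i) > π(i+1)] = 1/2.
By linearity: E[X] = 241 · (1/2) = (242 − 1) · (1/2) = 241/2 ≈ 120.500000.

E[X] = 241/2 = 120.500000.


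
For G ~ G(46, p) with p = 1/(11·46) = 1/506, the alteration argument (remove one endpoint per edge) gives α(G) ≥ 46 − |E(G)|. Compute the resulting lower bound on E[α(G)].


E[|E(G)|] = C(46, 2)·p = 1035 · (1/506) = 45/22.
E[α(G)] ≥ n − E[|E(G)|] = 46 − 45/22 = 967/22.
Numerically: ≈ 43.955.
(This is only a lower bound; the true E[α(G)] may be larger.)

E[α(G)] ≥ 967/22 ≈ 43.955.


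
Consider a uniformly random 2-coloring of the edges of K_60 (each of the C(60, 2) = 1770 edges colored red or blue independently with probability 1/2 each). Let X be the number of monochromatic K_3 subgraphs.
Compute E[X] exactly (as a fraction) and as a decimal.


Let X = Σ_S X_S over the C(60, 3) = 34220 subsets S of size 3, where X_S = 1 if the K_3 on S is monochromatic.
For a fixed S, the K_3 on S has C(3, 2) = 3 edges. P[all 3 edges red] = (1/2)^3, and likewise for blue, so P[monochromatic] = 2·(1/2)^3 = 2^{1 − 3} = 1/4.
By linearity: E[X] = C(60, 3) · 2^{1 − 3} = 34220 · 1/4 = 8555.
Numerically: E[X] ≈ 8555.0000.

E[X] = C(60,3)·2^(1−C(3,2)) = 8555 ≈ 8555.0000.


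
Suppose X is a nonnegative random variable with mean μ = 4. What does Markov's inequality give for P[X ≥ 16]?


μ = E[X] = 4, a = 16.
Markov: P[X ≥ 16] ≤ μ/a = (4)/16 = 1/4.
Numerically: ≈ 0.25000.
(Since a = 16 > μ = 4.00000, the bound 1/4 is < 1 and informative.)

P[X ≥ 16] ≤ 1/4 ≈ 0.25000.


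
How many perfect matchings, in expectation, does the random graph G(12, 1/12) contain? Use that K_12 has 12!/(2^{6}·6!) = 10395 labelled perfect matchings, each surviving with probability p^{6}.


K_12 has 12!/(2^{6}·6!) = 10395 labelled perfect matchings.
For each such perfect matching H, let X_H = 1 if all 6 edges of H are present in G. Then P[X_H = 1] = p^{6} = (1/12)^{6} = 1/2985984.
By linearity of expectation: E[X] = Σ_H E[X_H] = 10395 · p^{6} = 10395 · 1/2985984 = 385/110592.
Numerically: E[X] ≈ 0.00348126.

E[X] = 10395 · (1/12)^{6} = 385/110592 ≈ 0.00348126.


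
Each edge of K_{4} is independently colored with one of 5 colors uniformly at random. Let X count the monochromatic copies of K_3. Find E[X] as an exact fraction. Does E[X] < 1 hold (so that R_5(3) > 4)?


E[X] = C(4, 3) · 5^{1 − 3} = 4 · 5^{−2} = 4/25.
As a reduced fraction: E[X] = 4/25 ≈ 0.1600000.
Is E[X] < 1? YES.
Since E[X] < 1, there exists a 5-coloring of K_{4} with no monochromatic K_3; hence R_5(3) > 4.

E[X] = 4/25 ≈ 0.1600000; E[X] < 1, so R_5(3) > 4.


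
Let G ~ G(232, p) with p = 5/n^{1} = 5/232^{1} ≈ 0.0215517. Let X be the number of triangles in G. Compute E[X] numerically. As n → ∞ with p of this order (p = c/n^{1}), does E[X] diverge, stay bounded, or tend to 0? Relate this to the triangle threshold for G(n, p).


Number of potential triangles: C(232, 3) = 2054360.
Each occurs with probability p³ ≈ (0.0215517)³ ≈ 1.00102761e-05.
By linearity: E[X] = C(232, 3)·p³ ≈ 2054360 · 1.00102761e-05 ≈ 20.564711.
Here α = 1, so p = 5/n is exactly at the triangle threshold p ~ 1/n. Asymptotically E[X] → c³/6 = 5³/6 = 125/6 ≈ 20.833333, a bounded constant. In this regime the triangle count is asymptotically Poisson(c³/6).

E[X] ≈ 20.564711; in regime p = Θ(1/n^{1}) E[X] stays bounded (at the triangle threshold p ~ 1/n).


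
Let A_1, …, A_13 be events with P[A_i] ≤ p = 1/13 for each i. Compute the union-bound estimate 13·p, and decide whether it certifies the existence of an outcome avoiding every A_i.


Union bound: P[∪_{i=1}^{13} A_i] ≤ Σ_i P[A_i] ≤ 13·p = 13·(1/13) = 1.
Numerically: 1 ≈ 1.00000.
Is 1 < 1? NO.
Since the bound 1 is ≥ 1, the union bound is uninformative here; it does NOT by itself certify existence.

13·p = 1 ≈ 1.00000; existence NOT certified by the union bound.


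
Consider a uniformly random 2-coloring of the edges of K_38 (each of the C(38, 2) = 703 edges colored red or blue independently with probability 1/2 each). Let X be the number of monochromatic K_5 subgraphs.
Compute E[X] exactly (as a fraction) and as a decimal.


Let X = Σ_S X_S over the C(38, 5) = 501942 subsets S of size 5, where X_S = 1 if the K_5 on S is monochromatic.
For a fixed S, the K_5 on S has C(5, 2) = 10 edges. P[all 10 edges red] = (1/2)^10, and likewise for blue, so P[monochromatic] = 2·(1/2)^10 = 2^{1 − 10} = 1/512.
By linearity: E[X] = C(38, 5) · 2^{1 − 10} = 501942 · 1/512 = 250971/256.
Numerically: E[X] ≈ 980.35547.

E[X] = C(38,5)·2^(1−C(5,2)) = 250971/256 ≈ 980.35547.


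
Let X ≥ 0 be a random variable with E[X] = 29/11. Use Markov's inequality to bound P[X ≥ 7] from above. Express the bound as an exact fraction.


μ = E[X] = 29/11, a = 7.
Markov: P[X ≥ 7] ≤ μ/a = (29/11)/7 = 29/77.
Numerically: ≈ 0.37662.
(Since a = 7 > μ = 2.63636, the bound 29/77 is < 1 and informative.)

P[X ≥ 7] ≤ 29/77 ≈ 0.37662.


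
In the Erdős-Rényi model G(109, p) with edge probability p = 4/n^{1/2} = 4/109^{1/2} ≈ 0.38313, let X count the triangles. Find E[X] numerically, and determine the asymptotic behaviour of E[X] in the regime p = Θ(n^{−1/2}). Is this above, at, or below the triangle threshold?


Number of potential triangles: C(109, 3) = 209934.
Each occurs with probability p³ ≈ (0.38313)³ ≈ 5.6239342e-02.
By linearity: E[X] = C(109, 3)·p³ ≈ 209934 · 5.6239342e-02 ≈ 11806.54992.
Since α = 1/2 < 1, p = c/n^{1/2} ≫ 1/n is above the triangle threshold p ~ 1/n. Asymptotically E[X] ~ (c³/6)·n^{3(1−α)} = (4³/6)·n^{1.5} → ∞; triangles are abundant w.h.p.

E[X] ≈ 11806.54992; in regime p = Θ(1/n^{1/2}) E[X] diverges (above the triangle threshold p ~ 1/n).


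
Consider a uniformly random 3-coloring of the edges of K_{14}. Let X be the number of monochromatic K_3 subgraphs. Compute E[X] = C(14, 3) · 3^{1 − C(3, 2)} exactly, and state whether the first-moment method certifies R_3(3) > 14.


E[X] = C(14, 3) · 3^{1 − 3} = 364 · 3^{−2} = 364/9.
As a reduced fraction: E[X] = 364/9 ≈ 40.4444444.
Is E[X] < 1? NO.
Since E[X] ≥ 1, the first-moment bound is inconclusive at n = 14; it does NOT by itself certify R_3(3) > 14.

E[X] = 364/9 ≈ 40.4444444; E[X] ≥ 1; first-moment method inconclusive here.


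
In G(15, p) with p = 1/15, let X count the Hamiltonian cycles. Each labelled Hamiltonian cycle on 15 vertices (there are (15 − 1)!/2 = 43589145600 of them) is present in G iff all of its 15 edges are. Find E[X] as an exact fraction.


K_15 has (15 − 1)!/2 = 43589145600 labelled Hamiltonian cycles.
For each such Hamiltonian cycle H, let X_H = 1 if all 15 edges of H are present in G. Then P[X_H = 1] = p^{15} = (1/15)^{15} = 1/437893890380859375.
Summing the indicators: E[X] = Σ_H E[X_H] = 43589145600 · p^{15} = 43589145600 · 1/437893890380859375 = 7175168/72081298828125.
Numerically: E[X] ≈ 9.95427e-08.

E[X] = 43589145600 · (1/15)^{15} = 7175168/72081298828125 ≈ 9.95427e-08.


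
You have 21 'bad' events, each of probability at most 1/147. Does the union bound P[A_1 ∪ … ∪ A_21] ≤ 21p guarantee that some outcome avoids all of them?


Union bound: P[∪_{i=1}^{21} A_i] ≤ Σ_i P[A_i] ≤ 21·p = 21·(1/147) = 1/7.
Numerically: 1/7 ≈ 0.1428571.
Is 1/7 < 1? YES.
Since P[∪ A_i] ≤ 1/7 < 1, the complement has P[∩ A_i^c] ≥ 1 − 1/7 = 6/7 > 0, so some outcome avoids every A_i.

21·p = 1/7 ≈ 0.1428571; existence CERTIFIED by the union bound.


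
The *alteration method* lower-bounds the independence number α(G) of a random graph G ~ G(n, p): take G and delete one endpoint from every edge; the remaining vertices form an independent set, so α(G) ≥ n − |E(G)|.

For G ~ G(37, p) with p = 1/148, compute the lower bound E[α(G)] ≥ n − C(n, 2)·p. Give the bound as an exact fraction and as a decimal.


E[|E(G)|] = C(37, 2)·p = 666 · (1/148) = 9/2.
E[α(G)] ≥ n − E[|E(G)|] = 37 − 9/2 = 65/2.
Numerically: ≈ 32.500.
(This is only a lower bound; the true E[α(G)] may be larger.)

E[α(G)] ≥ 65/2 ≈ 32.500.


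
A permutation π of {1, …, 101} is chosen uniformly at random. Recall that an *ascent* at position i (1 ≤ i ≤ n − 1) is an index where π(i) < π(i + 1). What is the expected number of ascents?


Write X = Σ X_I over i = 1, …, 100, with X_I the indicator of one ascent.
There are 100 indicators.
For each fixed i, the pair (π(i), π(i+1)) is a uniformly random ordered pair of distinct values from {1, …, 101}; by symmetry P[π(i) < π(i+1)] = 1/2.
By linearity: E[X] = 100 · (1/2) = (101 − 1) · (1/2) = 50 ≈ 50.000000.

E[X] = 50 = 50.000000.


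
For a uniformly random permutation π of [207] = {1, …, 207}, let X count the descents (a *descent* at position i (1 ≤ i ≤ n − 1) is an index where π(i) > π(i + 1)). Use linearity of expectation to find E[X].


Write X = Σ X_I over i = 1, …, 206, with X_I the indicator of one descent.
There are 206 indicators.
For each fixed i, the pair (π(i), π(i+1)) is a uniformly random ordered pair of distinct values from {1, …, 207}; by symmetry P[π(i) > π(i+1)] = 1/2.
By linearity: E[X] = 206 · (1/2) = (207 − 1) · (1/2) = 103 ≈ 103.000.

E[X] = 103 = 103.000.


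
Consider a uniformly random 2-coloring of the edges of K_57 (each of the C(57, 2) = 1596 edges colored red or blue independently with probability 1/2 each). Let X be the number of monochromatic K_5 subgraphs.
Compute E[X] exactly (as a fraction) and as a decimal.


Let X = Σ_S X_S over the C(57, 5) = 4187106 subsets S of size 5, where X_S = 1 if the K_5 on S is monochromatic.
For a fixed S, the K_5 on S has C(5, 2) = 10 edges. P[all 10 edges red] = (1/2)^10, and likewise for blue, so P[monochromatic] = 2·(1/2)^10 = 2^{1 − 10} = 1/512.
By linearity: E[X] = C(57, 5) · 2^{1 − 10} = 4187106 · 1/512 = 2093553/256.
Numerically: E[X] ≈ 8177.9414.

E[X] = C(57,5)·2^(1−C(5,2)) = 2093553/256 ≈ 8177.9414.


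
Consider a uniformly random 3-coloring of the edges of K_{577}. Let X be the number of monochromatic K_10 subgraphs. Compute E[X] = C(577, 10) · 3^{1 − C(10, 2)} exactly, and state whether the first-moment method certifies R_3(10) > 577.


E[X] = C(577, 10) · 3^{1 − 45} = 1042166760920175198880 · 3^{−44} = 1042166760920175198880/984770902183611232881.
As a reduced fraction: E[X] = 1042166760920175198880/984770902183611232881 ≈ 1.058283.
Is E[X] < 1? NO.
Since E[X] ≥ 1, the first-moment bound is inconclusive at n = 577; it does NOT by itself certify R_3(10) > 577.

E[X] = 1042166760920175198880/984770902183611232881 ≈ 1.058283; E[X] ≥ 1; first-moment method inconclusive here.


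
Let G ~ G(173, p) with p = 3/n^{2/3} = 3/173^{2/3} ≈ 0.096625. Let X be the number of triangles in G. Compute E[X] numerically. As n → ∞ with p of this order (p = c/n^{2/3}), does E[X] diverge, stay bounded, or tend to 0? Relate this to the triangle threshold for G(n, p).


Number of potential triangles: C(173, 3) = 848046.
Each occurs with probability p³ ≈ (0.096625)³ ≈ 9.0213505e-04.
By linearity: E[X] = C(173, 3)·p³ ≈ 848046 · 9.0213505e-04 ≈ 765.05202.
Since α = 2/3 < 1, p = c/n^{2/3} ≫ 1/n is above the triangle threshold p ~ 1/n. Asymptotically E[X] ~ (c³/6)·n^{3(1−α)} = (3³/6)·n^{1} → ∞; triangles are abundant w.h.p.

E[X] ≈ 765.05202; in regime p = Θ(1/n^{2/3}) E[X] diverges (above the triangle threshold p ~ 1/n).


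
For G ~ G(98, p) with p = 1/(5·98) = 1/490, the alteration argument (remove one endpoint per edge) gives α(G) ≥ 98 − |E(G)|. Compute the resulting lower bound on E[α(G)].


E[|E(G)|] = C(98, 2)·p = 4753 · (1/490) = 97/10.
E[α(G)] ≥ n − E[|E(G)|] = 98 − 97/10 = 883/10.
Numerically: ≈ 88.30000.
(This is only a lower bound; the true E[α(G)] may be larger.)

E[α(G)] ≥ 883/10 ≈ 88.30000.


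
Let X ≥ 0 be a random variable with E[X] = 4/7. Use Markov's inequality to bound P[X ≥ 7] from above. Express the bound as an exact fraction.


μ = E[X] = 4/7, a = 7.
Markov: P[X ≥ 7] ≤ μ/a = (4/7)/7 = 4/49.
Numerically: ≈ 0.08163.
(Since a = 7 > μ = 0.57143, the bound 4/49 is < 1 and informative.)

P[X ≥ 7] ≤ 4/49 ≈ 0.08163.


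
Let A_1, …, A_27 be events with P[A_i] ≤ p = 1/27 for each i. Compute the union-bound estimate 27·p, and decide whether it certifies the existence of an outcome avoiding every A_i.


Union bound: P[∪_{i=1}^{27} A_i] ≤ Σ_i P[A_i] ≤ 27·p = 27·(1/27) = 1.
Numerically: 1 ≈ 1.0000.
Is 1 < 1? NO.
Since the bound 1 is ≥ 1, the union bound is uninformative here; it does NOT by itself certify existence.

27·p = 1 ≈ 1.0000; existence NOT certified by the union bound.


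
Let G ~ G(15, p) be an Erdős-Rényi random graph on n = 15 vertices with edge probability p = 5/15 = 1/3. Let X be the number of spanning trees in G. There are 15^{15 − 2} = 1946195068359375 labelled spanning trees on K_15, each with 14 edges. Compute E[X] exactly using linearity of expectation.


K_15 has 15^{15 − 2} = 1946195068359375 labelled spanning trees.
For each such spanning tree H, let X_H = 1 if all 14 edges of H are present in G. Then P[X_H = 1] = p^{14} = (1/3)^{14} = 1/4782969.
By linearity of expectation: E[X] = Σ_H E[X_H] = 1946195068359375 · p^{14} = 1946195068359375 · 1/4782969 = 1220703125/3.
Numerically: E[X] ≈ 4.069e+08.

E[X] = 1946195068359375 · (1/3)^{14} = 1220703125/3 ≈ 4.069e+08.


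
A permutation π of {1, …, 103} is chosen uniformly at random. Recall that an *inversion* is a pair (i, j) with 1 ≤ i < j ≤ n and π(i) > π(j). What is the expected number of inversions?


Write X = Σ X_I over the C(103, 2) = 5253 pairs i < j, with X_I the indicator of one inversion.
There are 5253 indicators.
For each fixed pair i < j, the values π(i) and π(j) are two distinct elements of {1, …, 103} in uniformly random order; by symmetry P[π(i) > π(j)] = 1/2.
By linearity: E[X] = 5253 · (1/2) = C(103, 2) · (1/2) = 5253/2 = 5253/2 ≈ 2626.500000.

E[X] = 5253/2 = 2626.500000.


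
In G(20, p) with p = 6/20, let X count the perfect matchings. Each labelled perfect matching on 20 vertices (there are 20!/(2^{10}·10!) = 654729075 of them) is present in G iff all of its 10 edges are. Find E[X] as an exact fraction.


K_20 has 20!/(2^{10}·10!) = 654729075 labelled perfect matchings.
For each such perfect matching H, let X_H = 1 if all 10 edges of H are present in G. Then P[X_H = 1] = p^{10} = (3/10)^{10} = 59049/10000000000.
By linearity: E[X] = Σ_H E[X_H] = 654729075 · p^{10} = 654729075 · 59049/10000000000 = 1546443885987/400000000.
Numerically: E[X] ≈ 3.87e+03.

E[X] = 654729075 · (3/10)^{10} = 1546443885987/400000000 ≈ 3.87e+03.


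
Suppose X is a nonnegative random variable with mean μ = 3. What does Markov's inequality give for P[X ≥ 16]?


μ = E[X] = 3, a = 16.
Markov: P[X ≥ 16] ≤ μ/a = (3)/16 = 3/16.
Numerically: ≈ 0.187500.
(Since a = 16 > μ = 3.000000, the bound 3/16 is < 1 and informative.)

P[X ≥ 16] ≤ 3/16 ≈ 0.187500.


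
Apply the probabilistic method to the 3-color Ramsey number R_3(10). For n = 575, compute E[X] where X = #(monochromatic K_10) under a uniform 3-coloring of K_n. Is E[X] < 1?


E[X] = C(575, 10) · 3^{1 − 45} = 1006325345561406175305 · 3^{−44} = 1006325345561406175305/984770902183611232881.
As a reduced fraction: E[X] = 111813927284600686145/109418989131512359209 ≈ 1.022.
Is E[X] < 1? NO.
Since E[X] ≥ 1, the first-moment bound is inconclusive at n = 575; it does NOT by itself certify R_3(10) > 575.

E[X] = 111813927284600686145/109418989131512359209 ≈ 1.022; E[X] ≥ 1; first-moment method inconclusive here.


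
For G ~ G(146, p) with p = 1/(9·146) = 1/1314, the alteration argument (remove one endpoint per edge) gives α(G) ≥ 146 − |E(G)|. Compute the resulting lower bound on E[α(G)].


E[|E(G)|] = C(146, 2)·p = 10585 · (1/1314) = 145/18.
E[α(G)] ≥ n − E[|E(G)|] = 146 − 145/18 = 2483/18.
Numerically: ≈ 137.94444.
(This is only a lower bound; the true E[α(G)] may be larger.)

E[α(G)] ≥ 2483/18 ≈ 137.94444.


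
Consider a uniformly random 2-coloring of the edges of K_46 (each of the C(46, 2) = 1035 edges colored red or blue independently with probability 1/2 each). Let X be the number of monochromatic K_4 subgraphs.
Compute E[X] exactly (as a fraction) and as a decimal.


Let X = Σ_S X_S over the C(46, 4) = 163185 subsets S of size 4, where X_S = 1 if the K_4 on S is monochromatic.
For a fixed S, the K_4 on S has C(4, 2) = 6 edges. P[all 6 edges red] = (1/2)^6, and likewise for blue, so P[monochromatic] = 2·(1/2)^6 = 2^{1 − 6} = 1/32.
By linearity of expectation: E[X] = C(46, 4) · 2^{1 − 6} = 163185 · 1/32 = 163185/32.
Numerically: E[X] ≈ 5099.531.

E[X] = C(46,4)·2^(1−C(4,2)) = 163185/32 ≈ 5099.531.


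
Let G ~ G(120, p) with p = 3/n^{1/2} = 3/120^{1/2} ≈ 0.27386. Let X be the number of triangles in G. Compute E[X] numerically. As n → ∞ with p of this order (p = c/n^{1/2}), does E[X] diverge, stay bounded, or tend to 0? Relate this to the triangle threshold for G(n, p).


Number of potential triangles: C(120, 3) = 280840.
Each occurs with probability p³ ≈ (0.27386)³ ≈ 2.0539596e-02.
By linearity: E[X] = C(120, 3)·p³ ≈ 280840 · 2.0539596e-02 ≈ 5768.34011.
Since α = 1/2 < 1, p = c/n^{1/2} ≫ 1/n is above the triangle threshold p ~ 1/n. Asymptotically E[X] ~ (c³/6)·n^{3(1−α)} = (3³/6)·n^{1.5} → ∞; triangles are abundant w.h.p.

E[X] ≈ 5768.34011; in regime p = Θ(1/n^{1/2}) E[X] diverges (above the triangle threshold p ~ 1/n).


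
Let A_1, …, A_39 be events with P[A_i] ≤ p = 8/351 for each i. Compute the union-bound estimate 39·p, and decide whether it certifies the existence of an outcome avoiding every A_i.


Union bound: P[∪_{i=1}^{39} A_i] ≤ Σ_i P[A_i] ≤ 39·p = 39·(8/351) = 8/9.
Numerically: 8/9 ≈ 0.888889.
Is 8/9 < 1? YES.
Since P[∪ A_i] ≤ 8/9 < 1, the complement has P[∩ A_i^c] ≥ 1 − 8/9 = 1/9 > 0, so some outcome avoids every A_i.

39·p = 8/9 ≈ 0.888889; existence CERTIFIED by the union bound.


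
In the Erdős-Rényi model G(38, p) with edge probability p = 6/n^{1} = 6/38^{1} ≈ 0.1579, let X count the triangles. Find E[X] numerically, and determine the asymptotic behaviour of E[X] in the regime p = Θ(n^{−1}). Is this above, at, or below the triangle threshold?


Number of potential triangles: C(38, 3) = 8436.
Each occurs with probability p³ ≈ (0.1579)³ ≈ 3.936434e-03.
By linearity: E[X] = C(38, 3)·p³ ≈ 8436 · 3.936434e-03 ≈ 33.2078.
Here α = 1, so p = 6/n is exactly at the triangle threshold p ~ 1/n. Asymptotically E[X] → c³/6 = 6³/6 = 36 ≈ 36.0000, a bounded constant. In this regime the triangle count is asymptotically Poisson(c³/6).

E[X] ≈ 33.2078; in regime p = Θ(1/n^{1}) E[X] stays bounded (at the triangle threshold p ~ 1/n).


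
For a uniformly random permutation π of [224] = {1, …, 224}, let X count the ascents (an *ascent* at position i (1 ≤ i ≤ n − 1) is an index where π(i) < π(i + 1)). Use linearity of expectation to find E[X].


Write X = Σ X_I over i = 1, …, 223, with X_I the indicator of one ascent.
There are 223 indicators.
For each fixed i, the pair (π(i), π(i+1)) is a uniformly random ordered pair of distinct values from {1, …, 224}; by symmetry P[π(i) < π(i+1)] = 1/2.
By linearity: E[X] = 223 · (1/2) = (224 − 1) · (1/2) = 223/2 ≈ 111.5000.

E[X] = 223/2 = 111.5000.


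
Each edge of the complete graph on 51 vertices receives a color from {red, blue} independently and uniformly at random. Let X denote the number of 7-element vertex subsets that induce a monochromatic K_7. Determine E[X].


Let X = Σ_S X_S over the C(51, 7) = 115775100 subsets S of size 7, where X_S = 1 if the K_7 on S is monochromatic.
For a fixed S, the K_7 on S has C(7, 2) = 21 edges. P[all 21 edges red] = (1/2)^21, and likewise for blue, so P[monochromatic] = 2·(1/2)^21 = 2^{1 − 21} = 1/1048576.
By linearity: E[X] = C(51, 7) · 2^{1 − 21} = 115775100 · 1/1048576 = 28943775/262144.
Numerically: E[X] ≈ 110.411739.

E[X] = C(51,7)·2^(1−C(7,2)) = 28943775/262144 ≈ 110.411739.


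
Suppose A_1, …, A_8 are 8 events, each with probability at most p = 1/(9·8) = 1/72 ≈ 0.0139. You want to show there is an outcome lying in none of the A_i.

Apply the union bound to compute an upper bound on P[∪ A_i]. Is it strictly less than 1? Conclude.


Union bound: P[∪_{i=1}^{8} A_i] ≤ Σ_i P[A_i] ≤ 8·p = 8·(1/72) = 1/9.
Numerically: 1/9 ≈ 0.1111.
Is 1/9 < 1? YES.
Since P[∪ A_i] ≤ 1/9 < 1, the complement has P[∩ A_i^c] ≥ 1 − 1/9 = 8/9 > 0, so some outcome avoids every A_i.

8·p = 1/9 ≈ 0.1111; existence CERTIFIED by the union bound.


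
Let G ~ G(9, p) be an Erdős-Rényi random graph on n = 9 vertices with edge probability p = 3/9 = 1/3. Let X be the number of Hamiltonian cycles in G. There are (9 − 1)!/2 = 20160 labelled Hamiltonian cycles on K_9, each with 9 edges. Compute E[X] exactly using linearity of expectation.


K_9 has (9 − 1)!/2 = 20160 labelled Hamiltonian cycles.
For each such Hamiltonian cycle H, let X_H = 1 if all 9 edges of H are present in G. Then P[X_H = 1] = p^{9} = (1/3)^{9} = 1/19683.
By linearity of expectation: E[X] = Σ_H E[X_H] = 20160 · p^{9} = 20160 · 1/19683 = 2240/2187.
Numerically: E[X] ≈ 1.02423.

E[X] = 20160 · (1/3)^{9} = 2240/2187 ≈ 1.02423.


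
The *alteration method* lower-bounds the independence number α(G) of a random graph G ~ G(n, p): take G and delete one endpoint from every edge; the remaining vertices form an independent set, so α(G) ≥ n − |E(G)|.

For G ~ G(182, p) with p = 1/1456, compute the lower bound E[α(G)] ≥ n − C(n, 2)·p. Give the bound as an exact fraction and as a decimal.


E[|E(G)|] = C(182, 2)·p = 16471 · (1/1456) = 181/16.
E[α(G)] ≥ n − E[|E(G)|] = 182 − 181/16 = 2731/16.
Numerically: ≈ 170.687500.
(This is only a lower bound; the true E[α(G)] may be larger.)

E[α(G)] ≥ 2731/16 ≈ 170.687500.


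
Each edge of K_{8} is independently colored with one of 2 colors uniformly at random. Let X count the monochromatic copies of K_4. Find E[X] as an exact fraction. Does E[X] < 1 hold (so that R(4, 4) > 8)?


E[X] = C(8, 4) · 2^{1 − 6} = 70 · 2^{−5} = 70/32.
As a reduced fraction: E[X] = 35/16 ≈ 2.18750.
Is E[X] < 1? NO.
Since E[X] ≥ 1, the first-moment bound is inconclusive at n = 8; it does NOT by itself certify R(4, 4) > 8.

E[X] = 35/16 ≈ 2.18750; E[X] ≥ 1; first-moment method inconclusive here.


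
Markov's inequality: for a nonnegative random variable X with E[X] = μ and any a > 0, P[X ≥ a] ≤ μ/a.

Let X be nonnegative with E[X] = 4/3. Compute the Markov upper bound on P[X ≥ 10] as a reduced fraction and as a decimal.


μ = E[X] = 4/3, a = 10.
Markov: P[X ≥ 10] ≤ μ/a = (4/3)/10 = 2/15.
Numerically: ≈ 0.13333.
(Since a = 10 > μ = 1.33333, the bound 2/15 is < 1 and informative.)

P[X ≥ 10] ≤ 2/15 ≈ 0.13333.


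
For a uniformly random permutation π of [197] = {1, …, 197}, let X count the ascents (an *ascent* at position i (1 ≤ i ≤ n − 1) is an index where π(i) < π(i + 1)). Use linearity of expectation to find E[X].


Write X = Σ X_I over i = 1, …, 196, with X_I the indicator of one ascent.
There are 196 indicators.
For each fixed i, the pair (π(i), π(i+1)) is a uniformly random ordered pair of distinct values from {1, …, 197}; by symmetry P[π(i) < π(i+1)] = 1/2.
By linearity: E[X] = 196 · (1/2) = (197 − 1) · (1/2) = 98 ≈ 98.000.

E[X] = 98 = 98.000.


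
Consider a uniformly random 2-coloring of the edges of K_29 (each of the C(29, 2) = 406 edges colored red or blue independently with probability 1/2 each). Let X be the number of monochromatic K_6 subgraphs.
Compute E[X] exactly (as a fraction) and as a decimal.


Let X = Σ_S X_S over the C(29, 6) = 475020 subsets S of size 6, where X_S = 1 if the K_6 on S is monochromatic.
For a fixed S, the K_6 on S has C(6, 2) = 15 edges. P[all 15 edges red] = (1/2)^15, and likewise for blue, so P[monochromatic] = 2·(1/2)^15 = 2^{1 − 15} = 1/16384.
Summing: E[X] = C(29, 6) · 2^{1 − 15} = 475020 · 1/16384 = 118755/4096.
Numerically: E[X] ≈ 28.99292.

E[X] = C(29,6)·2^(1−C(6,2)) = 118755/4096 ≈ 28.99292.


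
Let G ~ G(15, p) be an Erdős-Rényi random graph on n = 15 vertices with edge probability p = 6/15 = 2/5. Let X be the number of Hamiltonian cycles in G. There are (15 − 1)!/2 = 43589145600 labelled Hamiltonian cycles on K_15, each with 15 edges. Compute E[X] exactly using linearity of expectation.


K_15 has (15 − 1)!/2 = 43589145600 labelled Hamiltonian cycles.
For each such Hamiltonian cycle H, let X_H = 1 if all 15 edges of H are present in G. Then P[X_H = 1] = p^{15} = (2/5)^{15} = 32768/30517578125.
Summing the indicators: E[X] = Σ_H E[X_H] = 43589145600 · p^{15} = 43589145600 · 32768/30517578125 = 57133164920832/1220703125.
Numerically: E[X] ≈ 46803.

E[X] = 43589145600 · (2/5)^{15} = 57133164920832/1220703125 ≈ 46803.


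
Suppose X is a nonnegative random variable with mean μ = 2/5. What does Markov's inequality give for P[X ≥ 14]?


μ = E[X] = 2/5, a = 14.
Markov: P[X ≥ 14] ≤ μ/a = (2/5)/14 = 1/35.
Numerically: ≈ 0.0286.
(Since a = 14 > μ = 0.4000, the bound 1/35 is < 1 and informative.)

P[X ≥ 14] ≤ 1/35 ≈ 0.0286.


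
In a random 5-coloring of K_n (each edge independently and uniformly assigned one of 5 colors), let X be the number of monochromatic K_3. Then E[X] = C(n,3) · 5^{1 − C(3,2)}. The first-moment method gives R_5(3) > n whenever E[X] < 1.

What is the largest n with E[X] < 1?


We need C(n, 3) · 5^{1 − 3} < 1, i.e. C(n, 3) < 5^{3 − 1} = 25.
Check values of n near the boundary:
  n = 5: C(5, 3) = 10; 10 < 25? YES
  n = 6: C(6, 3) = 20; 20 < 25? YES
  n = 7: C(7, 3) = 35; 35 < 25? NO
  n = 8: C(8, 3) = 56; 56 < 25? NO
  n = 9: C(9, 3) = 84; 84 < 25? NO
The largest n with C(n, 3) < 25 is n = 6 (where E[X] = 4/5 ≈ 0.800000). Hence R_5(3) > 6, i.e. R_5(3) ≥ 7.

Largest n = 6; hence R_5(3) > 6.


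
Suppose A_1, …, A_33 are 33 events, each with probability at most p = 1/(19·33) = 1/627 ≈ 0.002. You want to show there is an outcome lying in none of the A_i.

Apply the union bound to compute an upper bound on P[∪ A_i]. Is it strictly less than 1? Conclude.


Union bound: P[∪_{i=1}^{33} A_i] ≤ Σ_i P[A_i] ≤ 33·p = 33·(1/627) = 1/19.
Numerically: 1/19 ≈ 0.053.
Is 1/19 < 1? YES.
Since P[∪ A_i] ≤ 1/19 < 1, the complement has P[∩ A_i^c] ≥ 1 − 1/19 = 18/19 > 0, so some outcome avoids every A_i.

33·p = 1/19 ≈ 0.053; existence CERTIFIED by the union bound.


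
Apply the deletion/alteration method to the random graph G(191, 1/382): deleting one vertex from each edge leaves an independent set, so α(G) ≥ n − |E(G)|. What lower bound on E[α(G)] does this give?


E[|E(G)|] = C(191, 2)·p = 18145 · (1/382) = 95/2.
E[α(G)] ≥ n − E[|E(G)|] = 191 − 95/2 = 287/2.
Numerically: ≈ 143.50000.
(This is only a lower bound; the true E[α(G)] may be larger.)

E[α(G)] ≥ 287/2 ≈ 143.50000.


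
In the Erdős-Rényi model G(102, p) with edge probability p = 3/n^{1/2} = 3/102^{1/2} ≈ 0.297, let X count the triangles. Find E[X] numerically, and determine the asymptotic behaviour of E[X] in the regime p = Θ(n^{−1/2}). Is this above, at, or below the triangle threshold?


Number of potential triangles: C(102, 3) = 171700.
Each occurs with probability p³ ≈ (0.297)³ ≈ 2.62098e-02.
By linearity: E[X] = C(102, 3)·p³ ≈ 171700 · 2.62098e-02 ≈ 4500.221.
Since α = 1/2 < 1, p = c/n^{1/2} ≫ 1/n is above the triangle threshold p ~ 1/n. Asymptotically E[X] ~ (c³/6)·n^{3(1−α)} = (3³/6)·n^{1.5} → ∞; triangles are abundant w.h.p.

E[X] ≈ 4500.221; in regime p = Θ(1/n^{1/2}) E[X] diverges (above the triangle threshold p ~ 1/n).


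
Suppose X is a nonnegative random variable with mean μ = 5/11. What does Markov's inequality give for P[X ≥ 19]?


μ = E[X] = 5/11, a = 19.
Markov: P[X ≥ 19] ≤ μ/a = (5/11)/19 = 5/209.
Numerically: ≈ 0.023923.
(Since a = 19 > μ = 0.454545, the bound 5/209 is < 1 and informative.)

P[X ≥ 19] ≤ 5/209 ≈ 0.023923.


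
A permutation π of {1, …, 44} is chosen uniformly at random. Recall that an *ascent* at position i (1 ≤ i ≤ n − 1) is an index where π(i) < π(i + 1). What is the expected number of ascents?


Write X = Σ X_I over i = 1, …, 43, with X_I the indicator of one ascent.
There are 43 indicators.
For each fixed i, the pair (π(i), π(i+1)) is a uniformly random ordered pair of distinct values from {1, …, 44}; by symmetry P[π(i) < π(i+1)] = 1/2.
By linearity: E[X] = 43 · (1/2) = (44 − 1) · (1/2) = 43/2 ≈ 21.5000.

E[X] = 43/2 = 21.5000.


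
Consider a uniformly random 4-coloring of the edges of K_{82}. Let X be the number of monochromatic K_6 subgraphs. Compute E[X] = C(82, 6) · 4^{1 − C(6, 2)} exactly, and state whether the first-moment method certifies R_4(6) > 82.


E[X] = C(82, 6) · 4^{1 − 15} = 350161812 · 4^{−14} = 350161812/268435456.
As a reduced fraction: E[X] = 87540453/67108864 ≈ 1.304454.
Is E[X] < 1? NO.
Since E[X] ≥ 1, the first-moment bound is inconclusive at n = 82; it does NOT by itself certify R_4(6) > 82.

E[X] = 87540453/67108864 ≈ 1.304454; E[X] ≥ 1; first-moment method inconclusive here.


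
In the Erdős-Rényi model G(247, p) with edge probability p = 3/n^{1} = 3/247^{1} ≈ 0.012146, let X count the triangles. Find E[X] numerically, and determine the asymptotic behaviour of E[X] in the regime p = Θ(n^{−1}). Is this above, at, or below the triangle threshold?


Number of potential triangles: C(247, 3) = 2481115.
Each occurs with probability p³ ≈ (0.012146)³ ≈ 1.7917314e-06.
By linearity: E[X] = C(247, 3)·p³ ≈ 2481115 · 1.7917314e-06 ≈ 4.44549.
Here α = 1, so p = 3/n is exactly at the triangle threshold p ~ 1/n. Asymptotically E[X] → c³/6 = 3³/6 = 9/2 ≈ 4.50000, a bounded constant. In this regime the triangle count is asymptotically Poisson(c³/6).

E[X] ≈ 4.44549; in regime p = Θ(1/n^{1}) E[X] stays bounded (at the triangle threshold p ~ 1/n).


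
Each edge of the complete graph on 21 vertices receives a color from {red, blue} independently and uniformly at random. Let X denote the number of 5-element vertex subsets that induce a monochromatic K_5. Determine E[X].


Let X = Σ_S X_S over the C(21, 5) = 20349 subsets S of size 5, where X_S = 1 if the K_5 on S is monochromatic.
For a fixed S, the K_5 on S has C(5, 2) = 10 edges. P[all 10 edges red] = (1/2)^10, and likewise for blue, so P[monochromatic] = 2·(1/2)^10 = 2^{1 − 10} = 1/512.
Summing: E[X] = C(21, 5) · 2^{1 − 10} = 20349 · 1/512 = 20349/512.
Numerically: E[X] ≈ 39.74414.

E[X] = C(21,5)·2^(1−C(5,2)) = 20349/512 ≈ 39.74414.
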